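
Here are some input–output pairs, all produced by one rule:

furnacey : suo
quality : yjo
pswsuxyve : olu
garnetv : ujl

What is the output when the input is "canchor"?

What's happening: shift every letter 10 places backward in the alphabet (wrapping around), then keep only the last 3 characters.
Working it through for "canchor": intermediate "sqdsxeh", final "xeh".

xeh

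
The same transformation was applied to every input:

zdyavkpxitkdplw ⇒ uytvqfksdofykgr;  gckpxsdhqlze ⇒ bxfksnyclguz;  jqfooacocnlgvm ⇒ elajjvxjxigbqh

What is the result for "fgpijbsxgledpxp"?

What's happening: shift every letter 5 places backward in the alphabet (wrapping around).
So "fgpijbsxgledpxp" becomes "abkdewnsbgzyksk".

abkdewnsbgzyksk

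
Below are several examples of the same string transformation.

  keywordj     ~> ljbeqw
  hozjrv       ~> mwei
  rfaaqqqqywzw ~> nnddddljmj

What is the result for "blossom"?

bffbz

The pattern: shift every letter 13 places forward in the alphabet (wrapping around) — i.e. ROT13, then delete the first 2 characters.
Doing the same to "blossom": "bffbz".
(Check on "keywordj": → "xrljbeqw" → "ljbeqw" ✓)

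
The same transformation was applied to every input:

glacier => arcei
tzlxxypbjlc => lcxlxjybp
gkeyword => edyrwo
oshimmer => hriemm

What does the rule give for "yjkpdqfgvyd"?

kdpydvqgf

The transformation: delete the first 2 characters, then take characters alternately from the front and the back (1st, last, 2nd, 2nd-last, ...).
On "yjkpdqfgvyd" that produces "kdpydvqgf".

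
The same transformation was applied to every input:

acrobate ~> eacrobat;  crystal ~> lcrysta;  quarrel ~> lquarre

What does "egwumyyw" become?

wegwumyy

What's happening: move the last character to the front.
"egwumyyw" → "wegwumyy".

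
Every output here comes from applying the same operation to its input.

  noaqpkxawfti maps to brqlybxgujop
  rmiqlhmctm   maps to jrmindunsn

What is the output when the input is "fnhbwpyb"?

icxqzcgo

Looking at the pairs, the operation is to shift every letter 1 place forward in the alphabet (wrapping around), then move the first 2 characters to the end (rotate left by 2).
Applying that to "fnhbwpyb" gives "icxqzcgo".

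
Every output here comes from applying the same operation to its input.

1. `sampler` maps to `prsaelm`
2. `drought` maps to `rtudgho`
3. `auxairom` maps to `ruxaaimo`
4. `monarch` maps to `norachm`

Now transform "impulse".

psueilm

Rule — sort the characters into alphabetical order, then move the last 3 characters to the front (rotate right by 3).
For "impulse", step one produces "eilmpsu"; step two turns that into "psueilm".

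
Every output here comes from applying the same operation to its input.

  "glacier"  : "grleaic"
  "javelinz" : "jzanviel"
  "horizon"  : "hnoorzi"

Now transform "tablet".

ttaebl

The transformation: take characters alternately from the front and the back (1st, last, 2nd, 2nd-last, ...).
Doing the same to "tablet": "ttaebl".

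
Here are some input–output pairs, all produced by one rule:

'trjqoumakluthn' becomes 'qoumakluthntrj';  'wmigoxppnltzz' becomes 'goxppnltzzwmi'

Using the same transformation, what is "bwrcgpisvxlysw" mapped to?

The transformation: move the first 3 characters to the end (rotate left by 3).
Doing the same to "bwrcgpisvxlysw": "cgpisvxlyswbwr".

cgpisvxlyswbwr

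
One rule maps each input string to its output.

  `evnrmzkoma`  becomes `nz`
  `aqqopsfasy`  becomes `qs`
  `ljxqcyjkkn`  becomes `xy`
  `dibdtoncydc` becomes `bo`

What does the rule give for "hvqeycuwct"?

The transformation: delete the last 3 characters, then keep one character in every 3, starting at position 3 (positions 3rd, 6th, 9th, ...).
On "hvqeycuwct": the first step gives "hvqeycu", and the second then gives "qc".
(Check on "dibdtoncydc": → "dibdtonc" → "bo" ✓)

qc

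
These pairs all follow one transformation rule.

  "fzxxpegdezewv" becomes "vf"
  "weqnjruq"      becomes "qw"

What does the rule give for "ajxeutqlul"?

la

In each case the input is transformed by: move the first character to the end, then keep only the last 2 characters.
Starting from "ajxeutqlul": after the first operation, "jxeutqlula"; after the second, "la".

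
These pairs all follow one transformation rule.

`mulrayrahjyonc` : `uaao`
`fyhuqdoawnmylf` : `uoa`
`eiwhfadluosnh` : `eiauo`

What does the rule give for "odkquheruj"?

oueu

The transformation: keep only the vowels.
Doing the same to "odkquheruj": "oueu".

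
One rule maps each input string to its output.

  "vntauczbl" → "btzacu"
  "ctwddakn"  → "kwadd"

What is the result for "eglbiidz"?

In each case the input is transformed by: take characters alternately from the front and the back (1st, last, 2nd, 2nd-last, ...), then delete the first 3 characters.
Doing the same to "eglbiidz": "dlibi".

dlibi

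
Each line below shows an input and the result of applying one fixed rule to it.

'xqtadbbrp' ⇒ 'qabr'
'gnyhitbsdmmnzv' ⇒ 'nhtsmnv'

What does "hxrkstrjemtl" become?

xktjml

Each output is the input with this applied: keep every other character starting from the second (positions 2nd, 4th, 6th, ...).
Doing the same to "hxrkstrjemtl": "xktjml".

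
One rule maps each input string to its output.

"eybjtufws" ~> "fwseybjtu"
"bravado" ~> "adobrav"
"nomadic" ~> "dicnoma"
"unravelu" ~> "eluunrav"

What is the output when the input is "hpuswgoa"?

goahpusw

Looking at the pairs, the operation is to move the last 3 characters to the front (rotate right by 3).
For "hpuswgoa" the result is "goahpusw".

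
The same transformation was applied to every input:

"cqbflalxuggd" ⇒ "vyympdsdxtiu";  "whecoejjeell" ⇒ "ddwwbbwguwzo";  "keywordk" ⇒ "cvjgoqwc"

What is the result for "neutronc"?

ufgjlmwf

The transformation: shift every letter 8 places backward in the alphabet (wrapping around), then reverse the string.
For "neutronc", step one produces "fwmljgfu"; step two turns that into "ufgjlmwf".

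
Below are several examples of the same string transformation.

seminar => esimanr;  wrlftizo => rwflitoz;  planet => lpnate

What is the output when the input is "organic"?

roaginc

The rule is to swap each adjacent pair of characters (1↔2, 3↔4, ...).
Applying that to "organic" gives "roaginc".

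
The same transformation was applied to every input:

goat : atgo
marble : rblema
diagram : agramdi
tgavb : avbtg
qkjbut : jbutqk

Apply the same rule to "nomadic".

madicno

The pattern: move the first 2 characters to the end (rotate left by 2).
So "nomadic" becomes "madicno".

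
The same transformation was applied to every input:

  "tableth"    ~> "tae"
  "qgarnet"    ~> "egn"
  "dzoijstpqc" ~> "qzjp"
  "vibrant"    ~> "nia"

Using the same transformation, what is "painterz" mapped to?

rat

The rule is to move the last 2 characters to the front (rotate right by 2), then keep one character in every 3, starting at position 1 (positions 1st, 4th, 7th, ...).
On "painterz": the first step gives "rzpainte", and the second then gives "rat".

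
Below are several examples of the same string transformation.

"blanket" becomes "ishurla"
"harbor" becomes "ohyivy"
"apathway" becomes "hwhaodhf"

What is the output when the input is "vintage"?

The pattern: shift every letter 7 places forward in the alphabet (wrapping around).
On "vintage" that produces "cpuahnl".

cpuahnl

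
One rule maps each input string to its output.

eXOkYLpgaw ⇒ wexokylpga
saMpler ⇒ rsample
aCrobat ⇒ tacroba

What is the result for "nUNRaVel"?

Each output is the input with this applied: move the last character to the front, then convert every letter to lowercase.
Working it through for "nUNRaVel": intermediate "lnUNRaVe", final "lnunrave".

lnunrave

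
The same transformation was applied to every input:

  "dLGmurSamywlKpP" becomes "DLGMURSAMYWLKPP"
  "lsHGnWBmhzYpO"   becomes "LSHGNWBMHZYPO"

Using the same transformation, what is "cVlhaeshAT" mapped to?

CVLHAESHAT

In each case the input is transformed by: convert every letter to uppercase.
Applying that to "cVlhaeshAT" gives "CVLHAESHAT".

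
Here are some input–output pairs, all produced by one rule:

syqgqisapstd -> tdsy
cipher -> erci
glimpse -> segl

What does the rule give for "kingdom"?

The transformation: move the last 2 characters to the front (rotate right by 2), then keep only the first 4 characters.
For "kingdom", step one produces "omkingd"; step two turns that into "omki".

omki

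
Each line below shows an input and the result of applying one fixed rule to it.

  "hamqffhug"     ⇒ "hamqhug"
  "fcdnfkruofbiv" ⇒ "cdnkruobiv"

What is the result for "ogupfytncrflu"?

The transformation: remove every "f".
For "ogupfytncrflu" the result is "ogupytncrlu".

ogupytncrlu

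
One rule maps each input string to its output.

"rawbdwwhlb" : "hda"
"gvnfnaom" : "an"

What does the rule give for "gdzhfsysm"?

yhg

The rule is to reverse the string, then keep one character in every 3, starting at position 3 (positions 3rd, 6th, 9th, ...).
Applying both steps to "gdzhfsysm": "msysfhzdg", then "yhg".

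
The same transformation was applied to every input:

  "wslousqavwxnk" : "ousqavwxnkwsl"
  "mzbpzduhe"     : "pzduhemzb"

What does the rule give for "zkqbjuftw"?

Rule — move the first 3 characters to the end (rotate left by 3).
On "zkqbjuftw" that produces "bjuftwzkq".

bjuftwzkq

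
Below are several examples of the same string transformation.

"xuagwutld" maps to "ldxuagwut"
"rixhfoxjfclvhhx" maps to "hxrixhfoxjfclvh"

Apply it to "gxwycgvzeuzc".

zcgxwycgvzeu

Looking at the pairs, the operation is to move the last 2 characters to the front (rotate right by 2).
Applying that to "gxwycgvzeuzc" gives "zcgxwycgvzeu".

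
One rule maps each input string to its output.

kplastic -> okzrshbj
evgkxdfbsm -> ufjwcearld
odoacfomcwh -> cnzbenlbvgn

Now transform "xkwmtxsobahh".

jvlswrnazggw

The transformation: move the first character to the end, then shift every letter 1 place backward in the alphabet (wrapping around).
For "xkwmtxsobahh", step one produces "kwmtxsobahhx"; step two turns that into "jvlswrnazggw".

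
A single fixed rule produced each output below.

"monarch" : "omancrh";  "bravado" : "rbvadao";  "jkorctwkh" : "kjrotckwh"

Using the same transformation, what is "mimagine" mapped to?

imamigen

The rule is to swap each adjacent pair of characters (1↔2, 3↔4, ...).
For "mimagine" the result is "imamigen".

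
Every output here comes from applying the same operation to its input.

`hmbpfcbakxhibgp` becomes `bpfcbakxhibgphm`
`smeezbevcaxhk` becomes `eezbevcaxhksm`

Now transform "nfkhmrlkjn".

khmrlkjnnf

The rule is to move the first 2 characters to the end (rotate left by 2).
Doing the same to "nfkhmrlkjn": "khmrlkjnnf".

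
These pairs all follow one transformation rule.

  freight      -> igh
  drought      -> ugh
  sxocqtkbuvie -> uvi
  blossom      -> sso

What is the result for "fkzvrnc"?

vrn

Each output is the input with this applied: move the last character to the front, then keep only the last 3 characters.
Starting from "fkzvrnc": after the first operation, "cfkzvrn"; after the second, "vrn".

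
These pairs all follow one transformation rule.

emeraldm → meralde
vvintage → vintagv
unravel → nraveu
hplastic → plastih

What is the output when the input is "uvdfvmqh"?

What's happening: delete the last character, then move the first character to the end.
For "uvdfvmqh", step one produces "uvdfvmq"; step two turns that into "vdfvmqu".

vdfvmqu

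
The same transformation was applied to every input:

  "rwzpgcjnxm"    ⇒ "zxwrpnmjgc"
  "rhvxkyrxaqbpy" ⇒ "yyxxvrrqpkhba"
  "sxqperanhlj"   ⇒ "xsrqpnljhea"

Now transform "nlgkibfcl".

nllkigfcb

Looking at the pairs, the operation is to sort the characters into reverse alphabetical order.
For "nlgkibfcl" the result is "nllkigfcb".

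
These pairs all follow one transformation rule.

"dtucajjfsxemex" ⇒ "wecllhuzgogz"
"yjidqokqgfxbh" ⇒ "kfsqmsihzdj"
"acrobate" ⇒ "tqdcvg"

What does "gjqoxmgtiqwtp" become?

sqzoivksyvr

The pattern: shift every letter 2 places forward in the alphabet (wrapping around), then delete the first 2 characters.
For "gjqoxmgtiqwtp", step one produces "ilsqzoivksyvr"; step two turns that into "sqzoivksyvr".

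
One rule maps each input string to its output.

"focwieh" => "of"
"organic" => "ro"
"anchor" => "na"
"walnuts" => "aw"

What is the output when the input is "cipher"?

In each case the input is transformed by: swap each adjacent pair of characters (1↔2, 3↔4, ...), then keep only the first 2 characters.
For "cipher" the result is "ic".

ic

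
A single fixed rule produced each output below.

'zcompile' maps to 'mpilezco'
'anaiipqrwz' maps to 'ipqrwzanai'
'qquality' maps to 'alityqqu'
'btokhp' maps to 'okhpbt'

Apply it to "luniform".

iformlun

Rule — move the last character to the front, then swap the front and back halves of the string.
Working it through for "luniform": intermediate "mlunifor", final "iformlun".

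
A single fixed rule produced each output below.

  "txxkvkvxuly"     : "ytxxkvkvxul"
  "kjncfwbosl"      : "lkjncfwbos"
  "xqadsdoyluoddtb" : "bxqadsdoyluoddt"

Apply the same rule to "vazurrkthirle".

evazurrkthirl

In each case the input is transformed by: move the last character to the front.
Doing the same to "vazurrkthirle": "evazurrkthirl".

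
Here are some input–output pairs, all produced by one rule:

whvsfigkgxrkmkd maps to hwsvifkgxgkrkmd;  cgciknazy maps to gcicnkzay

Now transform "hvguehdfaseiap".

vhughefdsaiepa

The pattern: swap each adjacent pair of characters (1↔2, 3↔4, ...).
So "hvguehdfaseiap" becomes "vhughefdsaiepa".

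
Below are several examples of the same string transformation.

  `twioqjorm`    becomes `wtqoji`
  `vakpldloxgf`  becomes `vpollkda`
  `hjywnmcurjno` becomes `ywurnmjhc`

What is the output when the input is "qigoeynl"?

Looking at the pairs, the operation is to delete the last 3 characters, then sort the characters into reverse alphabetical order.
Starting from "qigoeynl": after the first operation, "qigoe"; after the second, "qoige".
(Check on "hjywnmcurjno": → "hjywnmcur" → "ywurnmjhc" ✓)

qoige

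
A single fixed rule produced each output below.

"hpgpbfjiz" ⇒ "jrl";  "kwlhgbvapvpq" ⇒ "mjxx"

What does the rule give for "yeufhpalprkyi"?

ahctk

What's happening: keep one character in every 3, starting at position 1 (positions 1st, 4th, 7th, ...), then shift every letter 2 places forward in the alphabet (wrapping around).
On "yeufhpalprkyi" that produces "ahctk".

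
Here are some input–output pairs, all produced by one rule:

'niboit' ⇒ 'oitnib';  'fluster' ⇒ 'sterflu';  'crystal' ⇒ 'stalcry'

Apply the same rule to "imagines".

What's happening: move the first 3 characters to the end (rotate left by 3).
"imagines" → "ginesima".

ginesima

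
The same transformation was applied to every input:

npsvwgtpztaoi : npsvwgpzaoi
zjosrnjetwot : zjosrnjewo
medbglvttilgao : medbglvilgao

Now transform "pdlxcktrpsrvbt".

Rule — remove every "t".
"pdlxcktrpsrvbt" → "pdlxckrpsrvb".

pdlxckrpsrvb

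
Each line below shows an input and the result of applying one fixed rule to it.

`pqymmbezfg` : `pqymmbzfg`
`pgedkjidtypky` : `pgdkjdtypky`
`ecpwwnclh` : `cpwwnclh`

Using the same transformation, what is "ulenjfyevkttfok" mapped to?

What's happening: remove every vowel.
Applying that to "ulenjfyevkttfok" gives "lnjfyvkttfk".

lnjfyvkttfk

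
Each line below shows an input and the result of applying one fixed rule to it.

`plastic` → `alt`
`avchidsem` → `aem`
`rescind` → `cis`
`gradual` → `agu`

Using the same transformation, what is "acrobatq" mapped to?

acr

The pattern: sort the characters into alphabetical order, then keep one character in every 3, starting at position 1 (positions 1st, 4th, 7th, ...).
Working it through for "acrobatq": intermediate "aabcoqrt", final "acr".
(Check on "gradual": → "aadglru" → "agu" ✓)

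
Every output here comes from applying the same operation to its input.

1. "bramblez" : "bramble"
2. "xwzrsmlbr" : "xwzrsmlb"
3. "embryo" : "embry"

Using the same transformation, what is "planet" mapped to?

Each output is the input with this applied: delete the last character.
So "planet" becomes "plane".

plane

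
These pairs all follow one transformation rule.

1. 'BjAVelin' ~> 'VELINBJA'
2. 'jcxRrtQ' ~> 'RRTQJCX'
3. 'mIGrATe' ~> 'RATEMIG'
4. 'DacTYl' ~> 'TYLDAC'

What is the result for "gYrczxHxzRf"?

Looking at the pairs, the operation is to move the first 3 characters to the end (rotate left by 3), then convert every letter to uppercase.
So "gYrczxHxzRf" becomes "CZXHXZRFGYR".

CZXHXZRFGYR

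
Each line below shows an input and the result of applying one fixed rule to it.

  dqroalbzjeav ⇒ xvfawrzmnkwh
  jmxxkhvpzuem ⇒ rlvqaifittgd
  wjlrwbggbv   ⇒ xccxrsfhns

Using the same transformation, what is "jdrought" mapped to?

Rule — shift every letter 4 places backward in the alphabet (wrapping around), then swap the front and back halves of the string.
Applying both steps to "jdrought": "fznkqcdp", then "qcdpfznk".

qcdpfznk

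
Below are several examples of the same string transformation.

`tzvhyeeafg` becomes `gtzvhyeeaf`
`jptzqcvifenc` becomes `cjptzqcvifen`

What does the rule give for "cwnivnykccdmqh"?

hcwnivnykccdmq

In each case the input is transformed by: move the last character to the front.
So "cwnivnykccdmqh" becomes "hcwnivnykccdmq".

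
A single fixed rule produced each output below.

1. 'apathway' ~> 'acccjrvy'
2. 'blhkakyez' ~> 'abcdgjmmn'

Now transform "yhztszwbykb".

aabbddjmuvy

Each output is the input with this applied: shift every letter 2 places forward in the alphabet (wrapping around), then sort the characters into alphabetical order.
On "yhztszwbykb" that produces "aabbddjmuvy".
(Check on "apathway": → "crcvjyca" → "acccjrvy" ✓)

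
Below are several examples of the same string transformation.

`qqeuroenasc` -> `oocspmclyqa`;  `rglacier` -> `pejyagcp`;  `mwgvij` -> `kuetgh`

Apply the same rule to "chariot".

The rule is to shift every letter 2 places backward in the alphabet (wrapping around).
On "chariot" that produces "afypgmr".

afypgmr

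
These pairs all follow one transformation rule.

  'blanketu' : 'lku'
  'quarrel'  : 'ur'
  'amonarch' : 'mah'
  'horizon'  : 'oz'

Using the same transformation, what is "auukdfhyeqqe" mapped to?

Looking at the pairs, the operation is to keep one character in every 3, starting at position 2 (positions 2nd, 5th, 8th, ...).
Doing the same to "auukdfhyeqqe": "udyq".

udyq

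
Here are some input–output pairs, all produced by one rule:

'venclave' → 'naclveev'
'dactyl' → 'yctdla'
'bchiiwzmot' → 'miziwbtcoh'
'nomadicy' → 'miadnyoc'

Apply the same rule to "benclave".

Each output is the input with this applied: take characters alternately from the front and the back (1st, last, 2nd, 2nd-last, ...), then swap the front and back halves of the string.
Working it through for "benclave": intermediate "beevnacl", final "naclbeev".

naclbeev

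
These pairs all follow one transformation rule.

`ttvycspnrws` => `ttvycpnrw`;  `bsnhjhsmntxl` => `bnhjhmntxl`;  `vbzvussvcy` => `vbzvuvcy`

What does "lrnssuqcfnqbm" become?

In each case the input is transformed by: remove every "s".
So "lrnssuqcfnqbm" becomes "lrnuqcfnqbm".

lrnuqcfnqbm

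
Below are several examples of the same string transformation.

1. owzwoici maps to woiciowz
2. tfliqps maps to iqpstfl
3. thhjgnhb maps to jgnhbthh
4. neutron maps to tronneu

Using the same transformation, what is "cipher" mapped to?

hercip

Each output is the input with this applied: move the first 3 characters to the end (rotate left by 3).
Doing the same to "cipher": "hercip".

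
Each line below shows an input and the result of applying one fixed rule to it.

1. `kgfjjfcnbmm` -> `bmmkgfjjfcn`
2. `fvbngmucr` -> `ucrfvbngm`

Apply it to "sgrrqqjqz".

Rule — move the last 3 characters to the front (rotate right by 3).
For "sgrrqqjqz" the result is "jqzsgrrqq".

jqzsgrrqq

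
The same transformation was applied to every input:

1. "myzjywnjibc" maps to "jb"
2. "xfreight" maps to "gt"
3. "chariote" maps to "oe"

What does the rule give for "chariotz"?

oz

Looking at the pairs, the operation is to keep every other character starting from the second (positions 2nd, 4th, 6th, ...), then keep only the last 2 characters.
Working it through for "chariotz": intermediate "hroz", final "oz".
(Check on "chariote": → "hroe" → "oe" ✓)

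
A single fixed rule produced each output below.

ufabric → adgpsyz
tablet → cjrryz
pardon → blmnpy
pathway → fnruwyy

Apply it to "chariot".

afgmpry

What's happening: shift every letter 2 places backward in the alphabet (wrapping around), then sort the characters into alphabetical order.
On "chariot": the first step gives "afypgmr", and the second then gives "afgmpry".
(Check on "pardon": → "nypbml" → "blmnpy" ✓)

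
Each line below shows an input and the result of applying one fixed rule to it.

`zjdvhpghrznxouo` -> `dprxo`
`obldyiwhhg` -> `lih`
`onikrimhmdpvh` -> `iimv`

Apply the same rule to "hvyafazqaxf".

The rule is to keep one character in every 3, starting at position 3 (positions 3rd, 6th, 9th, ...).
"hvyafazqaxf" → "yaa".

yaa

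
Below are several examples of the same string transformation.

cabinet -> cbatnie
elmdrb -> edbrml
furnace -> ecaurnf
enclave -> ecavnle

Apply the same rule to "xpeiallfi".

In each case the input is transformed by: sort the characters into reverse alphabetical order, then move the last 3 characters to the front (rotate right by 3).
Starting from "xpeiallfi": after the first operation, "xplliifea"; after the second, "feaxpllii".

feaxpllii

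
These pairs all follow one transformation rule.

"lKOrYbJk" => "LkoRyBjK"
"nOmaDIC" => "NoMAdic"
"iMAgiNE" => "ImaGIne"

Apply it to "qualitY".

In each case the input is transformed by: flip the case of every letter.
"qualitY" → "QUALITy".

QUALITy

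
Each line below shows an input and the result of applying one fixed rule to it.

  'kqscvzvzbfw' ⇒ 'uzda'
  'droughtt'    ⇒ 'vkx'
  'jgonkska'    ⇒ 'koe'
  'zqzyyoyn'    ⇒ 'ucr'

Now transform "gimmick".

What's happening: shift every letter 4 places forward in the alphabet (wrapping around), then keep one character in every 3, starting at position 2 (positions 2nd, 5th, 8th, ...).
Applying both steps to "gimmick": "kmqqmgo", then "mm".

mm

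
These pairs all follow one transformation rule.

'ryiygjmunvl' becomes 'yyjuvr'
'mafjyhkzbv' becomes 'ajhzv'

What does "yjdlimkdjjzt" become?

In each case the input is transformed by: move the first character to the end, then keep every other character starting from the first (positions 1st, 3rd, 5th, ...).
On "yjdlimkdjjzt": the first step gives "jdlimkdjjzty", and the second then gives "jlmdjt".

jlmdjt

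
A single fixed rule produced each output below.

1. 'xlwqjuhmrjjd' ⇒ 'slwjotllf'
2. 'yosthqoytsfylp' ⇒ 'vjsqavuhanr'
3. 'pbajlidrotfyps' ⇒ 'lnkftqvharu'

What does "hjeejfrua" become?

The transformation: delete the first 3 characters, then shift every letter 2 places forward in the alphabet (wrapping around).
For "hjeejfrua", step one produces "ejfrua"; step two turns that into "glhtwc".

glhtwc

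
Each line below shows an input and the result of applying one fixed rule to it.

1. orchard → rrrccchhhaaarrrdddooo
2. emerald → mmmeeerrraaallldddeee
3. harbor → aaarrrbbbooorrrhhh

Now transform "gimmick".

iiimmmmmmiiiccckkkggg

Looking at the pairs, the operation is to move the first character to the end, then repeat every character 3 times.
Applying both steps to "gimmick": "immickg", then "iiimmmmmmiiiccckkkggg".
(Check on "emerald": → "meralde" → "mmmeeerrraaallldddeee" ✓)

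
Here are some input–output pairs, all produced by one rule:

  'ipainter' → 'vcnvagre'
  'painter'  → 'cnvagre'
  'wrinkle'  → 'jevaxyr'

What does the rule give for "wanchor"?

jnapube

In each case the input is transformed by: shift every letter 13 places forward in the alphabet (wrapping around) — i.e. ROT13.
So "wanchor" becomes "jnapube".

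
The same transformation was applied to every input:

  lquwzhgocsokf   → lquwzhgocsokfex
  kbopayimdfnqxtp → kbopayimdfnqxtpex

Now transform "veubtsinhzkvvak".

The pattern: append "ex".
Applying that to "veubtsinhzkvvak" gives "veubtsinhzkvvakex".

veubtsinhzkvvakex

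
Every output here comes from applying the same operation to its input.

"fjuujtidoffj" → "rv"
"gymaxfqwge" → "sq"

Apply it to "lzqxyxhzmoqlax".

mj

What's happening: shift every letter 12 places forward in the alphabet (wrapping around), then keep only the last 2 characters.
For "lzqxyxhzmoqlax" the result is "mj".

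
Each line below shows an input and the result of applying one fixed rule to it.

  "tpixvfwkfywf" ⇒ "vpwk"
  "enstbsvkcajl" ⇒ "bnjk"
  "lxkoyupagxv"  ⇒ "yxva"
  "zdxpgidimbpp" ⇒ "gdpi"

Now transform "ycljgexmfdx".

gcxm

Rule — keep one character in every 3, starting at position 2 (positions 2nd, 5th, 8th, ...), then swap each adjacent pair of characters (1↔2, 3↔4, ...).
Applying both steps to "ycljgexmfdx": "cgmx", then "gcxm".
(Check on "lxkoyupagxv": → "xyav" → "yxva" ✓)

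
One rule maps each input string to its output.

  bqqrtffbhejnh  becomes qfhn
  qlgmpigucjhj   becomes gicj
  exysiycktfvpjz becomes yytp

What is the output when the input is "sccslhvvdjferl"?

The pattern: keep one character in every 3, starting at position 3 (positions 3rd, 6th, 9th, ...).
So "sccslhvvdjferl" becomes "chde".

chde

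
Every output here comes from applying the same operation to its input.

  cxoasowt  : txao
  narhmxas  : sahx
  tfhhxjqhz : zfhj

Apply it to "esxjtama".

Rule — move the last 2 characters to the front (rotate right by 2), then keep every other character starting from the second (positions 2nd, 4th, 6th, ...).
On "esxjtama": the first step gives "maesxjta", and the second then gives "asja".

asja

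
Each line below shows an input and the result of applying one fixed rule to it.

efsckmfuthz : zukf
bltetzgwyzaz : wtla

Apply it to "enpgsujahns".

The transformation: keep one character in every 3, starting at position 2 (positions 2nd, 5th, 8th, ...), then sort the characters into reverse alphabetical order.
Starting from "enpgsujahns": after the first operation, "nsas"; after the second, "ssna".
(Check on "bltetzgwyzaz": → "ltwa" → "wtla" ✓)

ssna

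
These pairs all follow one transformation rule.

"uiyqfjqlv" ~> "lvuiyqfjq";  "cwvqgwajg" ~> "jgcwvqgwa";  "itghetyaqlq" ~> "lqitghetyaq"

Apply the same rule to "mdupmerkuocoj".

ojmdupmerkuoc

In each case the input is transformed by: move the last 2 characters to the front (rotate right by 2).
Applying that to "mdupmerkuocoj" gives "ojmdupmerkuoc".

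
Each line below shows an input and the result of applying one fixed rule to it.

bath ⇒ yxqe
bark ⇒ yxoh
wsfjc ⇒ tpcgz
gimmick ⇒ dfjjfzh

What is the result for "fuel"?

crbi

Each output is the input with this applied: shift every letter 3 places backward in the alphabet (wrapping around).
So "fuel" becomes "crbi".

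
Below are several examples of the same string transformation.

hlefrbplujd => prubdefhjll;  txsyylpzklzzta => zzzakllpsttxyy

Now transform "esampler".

The transformation: sort the characters into alphabetical order, then move the last 3 characters to the front (rotate right by 3).
For "esampler", step one produces "aeelmprs"; step two turns that into "prsaeelm".

prsaeelm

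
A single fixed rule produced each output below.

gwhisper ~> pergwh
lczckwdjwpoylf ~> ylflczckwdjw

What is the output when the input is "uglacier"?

In each case the input is transformed by: move the last 3 characters to the front (rotate right by 3), then delete the last 2 characters.
Working it through for "uglacier": intermediate "ieruglac", final "ierugl".

ierugl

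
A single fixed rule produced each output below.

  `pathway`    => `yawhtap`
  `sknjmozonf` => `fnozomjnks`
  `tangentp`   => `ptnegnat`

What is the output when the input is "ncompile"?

elipmocn

Each output is the input with this applied: reverse the string.
For "ncompile" the result is "elipmocn".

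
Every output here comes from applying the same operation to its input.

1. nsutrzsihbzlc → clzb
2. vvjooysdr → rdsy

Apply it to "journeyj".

jyen

Looking at the pairs, the operation is to reverse the string, then keep only the first 4 characters.
On "journeyj": the first step gives "jyenruoj", and the second then gives "jyen".
(Check on "nsutrzsihbzlc": → "clzbhiszrtusn" → "clzb" ✓)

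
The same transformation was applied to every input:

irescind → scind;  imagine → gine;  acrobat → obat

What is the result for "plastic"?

stic

What's happening: delete the first 3 characters.
Doing the same to "plastic": "stic".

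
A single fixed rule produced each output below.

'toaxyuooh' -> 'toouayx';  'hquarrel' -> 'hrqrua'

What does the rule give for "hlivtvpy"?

hvltiv

The transformation: delete the last 2 characters, then take characters alternately from the front and the back (1st, last, 2nd, 2nd-last, ...).
Applying both steps to "hlivtvpy": "hlivtv", then "hvltiv".
(Check on "hquarrel": → "hquarr" → "hrqrua" ✓)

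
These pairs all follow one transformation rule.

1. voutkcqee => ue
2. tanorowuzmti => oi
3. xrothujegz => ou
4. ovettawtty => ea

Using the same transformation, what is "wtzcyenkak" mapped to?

In each case the input is transformed by: keep one character in every 3, starting at position 3 (positions 3rd, 6th, 9th, ...), then keep only the vowels.
Working it through for "wtzcyenkak": intermediate "zea", final "ea".

ea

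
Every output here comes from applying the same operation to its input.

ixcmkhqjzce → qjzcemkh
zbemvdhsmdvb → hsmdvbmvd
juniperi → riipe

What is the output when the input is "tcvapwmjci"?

mjciapw

Rule — delete the first 3 characters, then move the first 3 characters to the end (rotate left by 3).
Working it through for "tcvapwmjci": intermediate "apwmjci", final "mjciapw".
(Check on "zbemvdhsmdvb": → "mvdhsmdvb" → "hsmdvbmvd" ✓)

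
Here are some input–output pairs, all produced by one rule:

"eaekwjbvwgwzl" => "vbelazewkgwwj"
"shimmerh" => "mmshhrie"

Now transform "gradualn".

The pattern: take characters alternately from the front and the back (1st, last, 2nd, 2nd-last, ...), then move the last 2 characters to the front (rotate right by 2).
"gradualn" → "gnrlaadu" → "dugnrlaa".

dugnrlaa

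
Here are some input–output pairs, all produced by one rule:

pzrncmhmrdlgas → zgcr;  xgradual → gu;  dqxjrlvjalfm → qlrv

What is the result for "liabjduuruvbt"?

What's happening: take characters alternately from the front and the back (1st, last, 2nd, 2nd-last, ...), then keep one character in every 3, starting at position 3 (positions 3rd, 6th, 9th, ...).
On "liabjduuruvbt": the first step gives "ltibavbujrduu", and the second then gives "ivju".

ivju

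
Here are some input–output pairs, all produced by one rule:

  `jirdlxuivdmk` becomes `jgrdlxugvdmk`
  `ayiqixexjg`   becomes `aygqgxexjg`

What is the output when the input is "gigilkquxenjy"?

The rule is to replace every "i" with "g".
"gigilkquxenjy" → "gggglkquxenjy".

gggglkquxenjy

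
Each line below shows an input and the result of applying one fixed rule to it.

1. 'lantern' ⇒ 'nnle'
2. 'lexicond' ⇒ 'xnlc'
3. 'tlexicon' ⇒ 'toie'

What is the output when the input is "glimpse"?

pige

What's happening: keep every other character starting from the first (positions 1st, 3rd, 5th, ...), then sort the characters into reverse alphabetical order.
On "glimpse": the first step gives "gipe", and the second then gives "pige".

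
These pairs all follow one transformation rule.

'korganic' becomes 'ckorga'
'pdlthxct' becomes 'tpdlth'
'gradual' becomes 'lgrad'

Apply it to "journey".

Looking at the pairs, the operation is to move the last 3 characters to the front (rotate right by 3), then delete the first 2 characters.
Working it through for "journey": intermediate "neyjour", final "yjour".

yjour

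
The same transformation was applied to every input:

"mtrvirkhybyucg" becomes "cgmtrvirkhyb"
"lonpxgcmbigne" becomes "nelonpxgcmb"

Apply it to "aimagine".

The rule is to move the last 2 characters to the front (rotate right by 2), then delete the last 2 characters.
Applying both steps to "aimagine": "neaimagi", then "neaima".

neaima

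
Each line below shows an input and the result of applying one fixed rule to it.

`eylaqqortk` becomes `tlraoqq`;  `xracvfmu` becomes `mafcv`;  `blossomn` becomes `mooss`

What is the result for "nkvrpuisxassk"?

svsrapxusi

Rule — take characters alternately from the front and the back (1st, last, 2nd, 2nd-last, ...), then delete the first 3 characters.
Working it through for "nkvrpuisxassk": intermediate "nkksvsrapxusi", final "svsrapxusi".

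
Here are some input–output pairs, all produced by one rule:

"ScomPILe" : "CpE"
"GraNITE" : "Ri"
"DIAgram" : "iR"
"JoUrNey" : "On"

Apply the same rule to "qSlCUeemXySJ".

Rule — keep one character in every 3, starting at position 2 (positions 2nd, 5th, 8th, ...), then flip the case of every letter.
For "qSlCUeemXySJ", step one produces "SUmS"; step two turns that into "suMs".

suMs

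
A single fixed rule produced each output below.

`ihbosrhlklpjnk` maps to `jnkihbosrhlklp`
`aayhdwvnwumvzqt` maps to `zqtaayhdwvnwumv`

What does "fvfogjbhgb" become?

hgbfvfogjb

The pattern: move the last 3 characters to the front (rotate right by 3).
"fvfogjbhgb" → "hgbfvfogjb".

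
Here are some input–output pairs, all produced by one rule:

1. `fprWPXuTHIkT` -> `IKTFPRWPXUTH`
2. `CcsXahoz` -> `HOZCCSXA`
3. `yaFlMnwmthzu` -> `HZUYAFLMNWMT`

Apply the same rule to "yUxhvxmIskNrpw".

RPWYUXHVXMISKN

What's happening: move the last 3 characters to the front (rotate right by 3), then convert every letter to uppercase.
For "yUxhvxmIskNrpw" the result is "RPWYUXHVXMISKN".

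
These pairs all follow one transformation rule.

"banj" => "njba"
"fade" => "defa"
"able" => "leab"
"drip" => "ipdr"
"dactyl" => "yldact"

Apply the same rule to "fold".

ldfo

Rule — move the last 2 characters to the front (rotate right by 2).
So "fold" becomes "ldfo".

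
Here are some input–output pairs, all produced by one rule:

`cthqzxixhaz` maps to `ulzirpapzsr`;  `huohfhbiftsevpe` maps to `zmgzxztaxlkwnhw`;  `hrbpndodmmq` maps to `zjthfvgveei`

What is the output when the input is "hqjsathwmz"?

Rule — shift every letter 8 places backward in the alphabet (wrapping around).
On "hqjsathwmz" that produces "zibkslzoer".

zibkslzoer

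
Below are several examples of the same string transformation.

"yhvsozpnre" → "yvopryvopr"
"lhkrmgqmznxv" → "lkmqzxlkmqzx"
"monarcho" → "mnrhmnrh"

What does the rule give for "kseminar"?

keiakeia

Each output is the input with this applied: keep every other character starting from the first (positions 1st, 3rd, 5th, ...), then write the whole string twice.
Applying both steps to "kseminar": "keia", then "keiakeia".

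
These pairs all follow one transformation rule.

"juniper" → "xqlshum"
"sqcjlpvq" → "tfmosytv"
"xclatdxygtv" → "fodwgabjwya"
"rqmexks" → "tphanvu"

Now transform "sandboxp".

The pattern: shift every letter 3 places forward in the alphabet (wrapping around), then move the first character to the end.
Starting from "sandboxp": after the first operation, "vdqgeras"; after the second, "dqgerasv".

dqgerasv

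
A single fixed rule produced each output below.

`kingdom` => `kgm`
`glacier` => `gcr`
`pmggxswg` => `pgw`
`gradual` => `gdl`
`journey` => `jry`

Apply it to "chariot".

The transformation: keep one character in every 3, starting at position 1 (positions 1st, 4th, 7th, ...).
Doing the same to "chariot": "crt".

crt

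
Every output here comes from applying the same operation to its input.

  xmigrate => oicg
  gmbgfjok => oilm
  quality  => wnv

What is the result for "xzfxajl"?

The pattern: keep every other character starting from the second (positions 2nd, 4th, 6th, ...), then shift every letter 2 places forward in the alphabet (wrapping around).
"xzfxajl" → "zxj" → "bzl".

bzl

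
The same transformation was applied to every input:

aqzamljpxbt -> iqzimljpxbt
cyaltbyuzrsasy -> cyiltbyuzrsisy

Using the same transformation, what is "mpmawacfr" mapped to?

mpmiwicfr

Each output is the input with this applied: replace every "a" with "i".
For "mpmawacfr" the result is "mpmiwicfr".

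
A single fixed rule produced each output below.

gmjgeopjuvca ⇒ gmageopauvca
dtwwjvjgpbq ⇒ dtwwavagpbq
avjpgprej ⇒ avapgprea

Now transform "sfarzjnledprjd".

In each case the input is transformed by: replace every "j" with "a".
So "sfarzjnledprjd" becomes "sfarzanledprad".

sfarzanledprad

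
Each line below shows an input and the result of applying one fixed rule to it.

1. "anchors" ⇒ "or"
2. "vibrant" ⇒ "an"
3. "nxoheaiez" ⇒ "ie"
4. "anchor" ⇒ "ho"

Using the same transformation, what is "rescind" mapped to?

The pattern: move the last character to the front, then keep only the last 2 characters.
"rescind" → "drescin" → "in".

in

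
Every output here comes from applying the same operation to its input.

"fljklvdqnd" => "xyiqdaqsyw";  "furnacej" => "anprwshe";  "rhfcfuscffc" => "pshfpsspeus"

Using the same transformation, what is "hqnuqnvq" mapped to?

The transformation: shift every letter 13 places forward in the alphabet (wrapping around) — i.e. ROT13, then move the first 3 characters to the end (rotate left by 3).
On "hqnuqnvq": the first step gives "udahdaid", and the second then gives "hdaiduda".

hdaiduda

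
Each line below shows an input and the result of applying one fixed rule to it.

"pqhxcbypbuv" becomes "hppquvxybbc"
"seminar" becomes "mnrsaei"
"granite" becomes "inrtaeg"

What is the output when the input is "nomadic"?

Looking at the pairs, the operation is to sort the characters into alphabetical order, then move the first 3 characters to the end (rotate left by 3).
Working it through for "nomadic": intermediate "acdimno", final "imnoacd".

imnoacd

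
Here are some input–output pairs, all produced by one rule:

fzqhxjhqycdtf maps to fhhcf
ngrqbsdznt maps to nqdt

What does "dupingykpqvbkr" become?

diyqk

What's happening: keep one character in every 3, starting at position 1 (positions 1st, 4th, 7th, ...).
On "dupingykpqvbkr" that produces "diyqk".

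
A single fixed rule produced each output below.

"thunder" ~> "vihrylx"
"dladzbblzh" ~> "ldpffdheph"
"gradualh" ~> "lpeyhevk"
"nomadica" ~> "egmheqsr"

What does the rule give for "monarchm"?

qlgversq

In each case the input is transformed by: shift every letter 4 places forward in the alphabet (wrapping around), then reverse the string.
"monarchm" → "qsrevglq" → "qlgversq".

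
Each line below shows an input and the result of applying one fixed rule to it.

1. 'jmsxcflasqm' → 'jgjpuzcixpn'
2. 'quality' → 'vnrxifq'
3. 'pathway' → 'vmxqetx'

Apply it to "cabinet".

qzxyfkb

In each case the input is transformed by: shift every letter 3 places backward in the alphabet (wrapping around), then move the last character to the front.
Working it through for "cabinet": intermediate "zxyfkbq", final "qzxyfkb".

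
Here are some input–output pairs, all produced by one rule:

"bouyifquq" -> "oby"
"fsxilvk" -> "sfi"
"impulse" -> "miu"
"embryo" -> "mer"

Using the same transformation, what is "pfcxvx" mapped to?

The transformation: swap each adjacent pair of characters (1↔2, 3↔4, ...), then keep only the first 3 characters.
On "pfcxvx": the first step gives "fpxcxv", and the second then gives "fpx".
(Check on "embryo": → "merboy" → "mer" ✓)

fpx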